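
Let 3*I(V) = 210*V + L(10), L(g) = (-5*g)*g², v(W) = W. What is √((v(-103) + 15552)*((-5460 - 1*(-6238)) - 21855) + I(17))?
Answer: I*√2930571447/3 ≈ 18045.0*I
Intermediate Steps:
L(g) = -5*g³
I(V) = -5000/3 + 70*V (I(V) = (210*V - 5*10³)/3 = (210*V - 5*1000)/3 = (210*V - 5000)/3 = (-5000 + 210*V)/3 = -5000/3 + 70*V)
√((v(-103) + 15552)*((-5460 - 1*(-6238)) - 21855) + I(17)) = √((-103 + 15552)*((-5460 - 1*(-6238)) - 21855) + (-5000/3 + 70*17)) = √(15449*((-5460 + 6238) - 21855) + (-5000/3 + 1190)) = √(15449*(778 - 21855) - 1430/3) = √(15449*(-21077) - 1430/3) = √(-325618573 - 1430/3) = √(-976857149/3) = I*√2930571447/3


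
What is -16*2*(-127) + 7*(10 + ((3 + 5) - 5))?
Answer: 4155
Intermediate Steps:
-16*2*(-127) + 7*(10 + ((3 + 5) - 5)) = -32*(-127) + 7*(10 + (8 - 5)) = 4064 + 7*(10 + 3) = 4064 + 7*13 = 4064 + 91 = 4155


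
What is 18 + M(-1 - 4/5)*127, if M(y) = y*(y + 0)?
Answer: 10737/25 ≈ 429.48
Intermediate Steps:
M(y) = y**2 (M(y) = y*y = y**2)
18 + M(-1 - 4/5)*127 = 18 + (-1 - 4/5)**2*127 = 18 + (-9/5)**2*127 = 18 + (81/25)*127 = 18 + 10287/25 = 10737/25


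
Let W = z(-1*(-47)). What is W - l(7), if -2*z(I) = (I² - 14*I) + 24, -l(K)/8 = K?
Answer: -1463/2 ≈ -731.50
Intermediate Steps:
l(K) = -8*K
z(I) = -12 + 7*I - I²/2 (z(I) = -((I² - 14*I) + 24)/2 = -(24 + I² - 14*I)/2 = -12 + 7*I - I²/2)
W = -1575/2 (W = -12 + 7*(-1*(-47)) - (-1*(-47))²/2 = -12 + 7*47 - ½*47² = -12 + 329 - ½*2209 = -12 + 329 - 2209/2 = -1575/2 ≈ -787.50)
W - l(7) = -1575/2 - (-8)*7 = -1575/2 - 1*(-56) = -1575/2 + 56 = -1463/2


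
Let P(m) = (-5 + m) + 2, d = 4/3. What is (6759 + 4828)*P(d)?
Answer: -57935/3 ≈ -19312.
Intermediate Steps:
d = 4/3 (d = 4*(⅓) = 4/3 ≈ 1.3333)
P(m) = -3 + m
(6759 + 4828)*P(d) = (6759 + 4828)*(-3 + 4/3) = 11587*(-5/3) = -57935/3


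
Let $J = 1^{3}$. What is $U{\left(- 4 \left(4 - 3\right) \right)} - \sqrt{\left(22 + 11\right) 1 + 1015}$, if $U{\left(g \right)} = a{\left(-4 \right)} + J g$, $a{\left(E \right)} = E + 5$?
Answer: $-3 - 2 \sqrt{262} \approx -35.373$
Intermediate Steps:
$a{\left(E \right)} = 5 + E$
$J = 1$
$U{\left(g \right)} = 1 + g$ ($U{\left(g \right)} = \left(5 - 4\right) + 1 g = 1 + g$)
$U{\left(- 4 \left(4 - 3\right) \right)} - \sqrt{\left(22 + 11\right) 1 + 1015} = \left(1 - 4 \left(4 - 3\right)\right) - \sqrt{\left(22 + 11\right) 1 + 1015} = \left(1 - 4\right) - \sqrt{33 \cdot 1 + 1015} = \left(1 - 4\right) - \sqrt{33 + 1015} = -3 - \sqrt{1048} = -3 - 2 \sqrt{262}$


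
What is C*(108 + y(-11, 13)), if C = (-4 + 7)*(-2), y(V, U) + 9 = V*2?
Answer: -462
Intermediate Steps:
y(V, U) = -9 + 2*V (y(V, U) = -9 + V*2 = -9 + 2*V)
C = -6 (C = 3*(-2) = -6)
C*(108 + y(-11, 13)) = -6*(108 + (-9 + 2*(-11))) = -6*(108 + (-9 - 22)) = -6*(108 - 31) = -6*77 = -462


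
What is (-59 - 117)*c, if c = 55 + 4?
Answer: -10384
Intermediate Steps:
c = 59
(-59 - 117)*c = (-59 - 117)*59 = -176*59 = -10384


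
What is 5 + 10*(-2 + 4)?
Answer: 25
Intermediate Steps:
5 + 10*(-2 + 4) = 5 + 10*2 = 5 + 20 = 25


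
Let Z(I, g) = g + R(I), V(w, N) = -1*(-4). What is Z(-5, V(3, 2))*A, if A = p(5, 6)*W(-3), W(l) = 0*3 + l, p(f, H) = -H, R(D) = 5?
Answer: 162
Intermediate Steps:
V(w, N) = 4
W(l) = l (W(l) = 0 + l = l)
A = 18 (A = -1*6*(-3) = -6*(-3) = 18)
Z(I, g) = 5 + g (Z(I, g) = g + 5 = 5 + g)
Z(-5, V(3, 2))*A = (5 + 4)*18 = 9*18 = 162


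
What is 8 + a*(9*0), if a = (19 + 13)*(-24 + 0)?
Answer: 8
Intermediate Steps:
a = -768 (a = 32*(-24) = -768)
8 + a*(9*0) = 8 - 6912*0 = 8 - 768*0 = 8 + 0 = 8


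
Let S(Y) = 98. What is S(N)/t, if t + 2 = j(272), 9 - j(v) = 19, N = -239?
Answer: -49/6 ≈ -8.1667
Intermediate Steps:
j(v) = -10 (j(v) = 9 - 1*19 = 9 - 19 = -10)
t = -12 (t = -2 - 10 = -12)
S(N)/t = 98/(-12) = 98*(-1/12) = -49/6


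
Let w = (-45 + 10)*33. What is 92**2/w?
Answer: -8464/1155 ≈ -7.3281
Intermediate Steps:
w = -1155 (w = -35*33 = -1155)
92**2/w = 92**2/(-1155) = 8464*(-1/1155) = -8464/1155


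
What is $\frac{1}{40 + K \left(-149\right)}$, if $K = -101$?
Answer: $\frac{1}{15089} \approx 6.6273 \cdot 10^{-5}$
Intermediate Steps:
$\frac{1}{40 + K \left(-149\right)} = \frac{1}{40 - -15049} = \frac{1}{40 + 15049} = \frac{1}{15089}$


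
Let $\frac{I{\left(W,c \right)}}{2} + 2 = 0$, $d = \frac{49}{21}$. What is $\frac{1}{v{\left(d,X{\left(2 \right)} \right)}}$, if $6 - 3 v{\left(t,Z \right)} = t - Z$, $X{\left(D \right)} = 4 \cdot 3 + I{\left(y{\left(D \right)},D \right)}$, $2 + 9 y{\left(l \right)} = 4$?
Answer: $\frac{9}{35} \approx 0.25714$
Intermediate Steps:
$y{\left(l \right)} = \frac{2}{9}$ ($y{\left(l \right)} = - \frac{2}{9} + \frac{1}{9} \cdot 4 = - \frac{2}{9} + \frac{4}{9} = \frac{2}{9}$)
$d = \frac{7}{3}$ ($d = 49 \cdot \frac{1}{21} = \frac{7}{3} \approx 2.3333$)
$I{\left(W,c \right)} = -4$ ($I{\left(W,c \right)} = -4 + 2 \cdot 0 = -4 + 0 = -4$)
$X{\left(D \right)} = 8$ ($X{\left(D \right)} = 4 \cdot 3 - 4 = 12 - 4 = 8$)
$v{\left(t,Z \right)} = 2 - \frac{t}{3} + \frac{Z}{3}$ ($v{\left(t,Z \right)} = 2 - \frac{t - Z}{3} = 2 + \left(- \frac{t}{3} + \frac{Z}{3}\right) = 2 - \frac{t}{3} + \frac{Z}{3}$)
$\frac{1}{v{\left(d,X{\left(2 \right)} \right)}} = \frac{1}{2 - \frac{7}{9} + \frac{1}{3} \cdot 8} = \frac{1}{2 - \frac{7}{9} + \frac{8}{3}} = \frac{1}{\frac{35}{9}} = \frac{9}{35}$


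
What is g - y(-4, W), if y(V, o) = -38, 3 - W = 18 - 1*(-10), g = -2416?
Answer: -2378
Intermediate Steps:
W = -25 (W = 3 - (18 - 1*(-10)) = 3 - (18 + 10) = 3 - 1*28 = 3 - 28 = -25)
g - y(-4, W) = -2416 - 1*(-38) = -2416 + 38 = -2378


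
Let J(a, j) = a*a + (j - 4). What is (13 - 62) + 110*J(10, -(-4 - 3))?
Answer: 11281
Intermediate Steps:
J(a, j) = -4 + j + a² (J(a, j) = a² + (-4 + j) = -4 + j + a²)
(13 - 62) + 110*J(10, -(-4 - 3)) = (13 - 62) + 110*(-4 - (-4 - 3) + 10²) = -49 + 110*(-4 - 1*(-7) + 100) = -49 + 110*(-4 + 7 + 100) = -49 + 110*103 = -49 + 11330 = 11281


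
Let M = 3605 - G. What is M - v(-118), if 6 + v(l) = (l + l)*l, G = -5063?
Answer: -19174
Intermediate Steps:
M = 8668 (M = 3605 - 1*(-5063) = 3605 + 5063 = 8668)
v(l) = -6 + 2*l² (v(l) = -6 + (l + l)*l = -6 + (2*l)*l = -6 + 2*l²)
M - v(-118) = 8668 - (-6 + 2*(-118)²) = 8668 - (-6 + 2*13924) = 8668 - (-6 + 27848) = 8668 - 1*27842 = 8668 - 27842 = -19174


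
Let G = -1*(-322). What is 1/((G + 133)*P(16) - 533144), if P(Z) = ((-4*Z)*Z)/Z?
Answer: -1/562264 ≈ -1.7785e-6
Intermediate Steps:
P(Z) = -4*Z (P(Z) = (-4*Z²)/Z = -4*Z)
G = 322
1/((G + 133)*P(16) - 533144) = 1/((322 + 133)*(-4*16) - 533144) = 1/(455*(-64) - 533144) = 1/(-29120 - 533144) = 1/(-562264) = -1/562264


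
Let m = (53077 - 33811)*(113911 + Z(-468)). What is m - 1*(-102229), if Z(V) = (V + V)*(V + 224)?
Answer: 6594757699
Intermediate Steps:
Z(V) = 2*V*(224 + V) (Z(V) = (2*V)*(224 + V) = 2*V*(224 + V))
m = 6594655470 (m = (53077 - 33811)*(113911 + 2*(-468)*(224 - 468)) = 19266*(113911 + 2*(-468)*(-244)) = 19266*(113911 + 228384) = 19266*342295 = 6594655470)
m - 1*(-102229) = 6594655470 - 1*(-102229) = 6594655470 + 102229 = 6594757699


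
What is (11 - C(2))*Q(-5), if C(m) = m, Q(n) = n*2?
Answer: -90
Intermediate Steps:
Q(n) = 2*n
(11 - C(2))*Q(-5) = (11 - 1*2)*(2*(-5)) = (11 - 2)*(-10) = 9*(-10) = -90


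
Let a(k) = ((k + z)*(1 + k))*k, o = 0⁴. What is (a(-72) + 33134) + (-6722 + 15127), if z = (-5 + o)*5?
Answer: -454325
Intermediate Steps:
o = 0
z = -25 (z = (-5 + 0)*5 = -5*5 = -25)
a(k) = k*(1 + k)*(-25 + k) (a(k) = ((k - 25)*(1 + k))*k = ((-25 + k)*(1 + k))*k = ((1 + k)*(-25 + k))*k = k*(1 + k)*(-25 + k))
(a(-72) + 33134) + (-6722 + 15127) = (-72*(-25 + (-72)² - 24*(-72)) + 33134) + (-6722 + 15127) = (-72*(-25 + 5184 + 1728) + 33134) + 8405 = (-72*6887 + 33134) + 8405 = (-495864 + 33134) + 8405 = -462730 + 8405 = -454325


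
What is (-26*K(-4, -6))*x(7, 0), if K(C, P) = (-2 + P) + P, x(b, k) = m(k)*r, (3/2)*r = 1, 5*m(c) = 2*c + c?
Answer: 0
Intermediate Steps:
m(c) = 3*c/5 (m(c) = (2*c + c)/5 = (3*c)/5 = 3*c/5)
r = ⅔ (r = (⅔)*1 = ⅔ ≈ 0.66667)
x(b, k) = 2*k/5 (x(b, k) = (3*k/5)*(⅔) = 2*k/5)
K(C, P) = -2 + 2*P
(-26*K(-4, -6))*x(7, 0) = (-26*(-2 + 2*(-6)))*((⅖)*0) = -26*(-2 - 12)*0 = -26*(-14)*0 = 364*0 = 0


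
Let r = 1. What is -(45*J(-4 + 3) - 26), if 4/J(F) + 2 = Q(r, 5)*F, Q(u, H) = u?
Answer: 86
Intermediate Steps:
J(F) = 4/(-2 + F) (J(F) = 4/(-2 + 1*F) = 4/(-2 + F))
-(45*J(-4 + 3) - 26) = -(45*(4/(-2 + (-4 + 3))) - 26) = -(45*(4/(-2 - 1)) - 26) = -(45*(4/(-3)) - 26) = -(45*(4*(-1/3)) - 26) = -(45*(-4/3) - 26) = -(-60 - 26) = -1*(-86) = 86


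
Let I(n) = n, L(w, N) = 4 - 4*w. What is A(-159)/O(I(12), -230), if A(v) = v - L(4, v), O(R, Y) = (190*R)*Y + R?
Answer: 49/174796 ≈ 0.00028033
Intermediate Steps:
O(R, Y) = R + 190*R*Y (O(R, Y) = 190*R*Y + R = R + 190*R*Y)
A(v) = 12 + v (A(v) = v - (4 - 4*4) = v - (4 - 16) = v - 1*(-12) = v + 12 = 12 + v)
A(-159)/O(I(12), -230) = (12 - 159)/((12*(1 + 190*(-230)))) = -147*1/(12*(1 - 43700)) = -147/(12*(-43699)) = -147/(-524388) = -147*(-1/524388) = 49/174796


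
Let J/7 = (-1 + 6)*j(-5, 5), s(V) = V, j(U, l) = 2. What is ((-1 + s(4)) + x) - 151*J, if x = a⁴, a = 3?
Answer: -10486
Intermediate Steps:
x = 81 (x = 3⁴ = 81)
J = 70 (J = 7*((-1 + 6)*2) = 7*(5*2) = 7*10 = 70)
((-1 + s(4)) + x) - 151*J = ((-1 + 4) + 81) - 151*70 = (3 + 81) - 10570 = 84 - 10570 = -10486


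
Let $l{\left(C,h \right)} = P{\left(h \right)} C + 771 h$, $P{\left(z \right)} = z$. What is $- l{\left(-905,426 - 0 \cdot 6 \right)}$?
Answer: $57084$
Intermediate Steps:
$l{\left(C,h \right)} = 771 h + C h$ ($l{\left(C,h \right)} = h C + 771 h = C h + 771 h = 771 h + C h$)
$- l{\left(-905,426 - 0 \cdot 6 \right)} = - \left(426 - 0 \cdot 6\right) \left(771 - 905\right) = - \left(426 - 0\right) \left(-134\right) = - \left(426 + 0\right) \left(-134\right) = - 426 \left(-134\right) = \left(-1\right) \left(-57084\right) = 57084$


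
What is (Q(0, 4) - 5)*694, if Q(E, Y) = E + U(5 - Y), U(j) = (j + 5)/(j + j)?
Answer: -1388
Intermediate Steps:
U(j) = (5 + j)/(2*j) (U(j) = (5 + j)/((2*j)) = (5 + j)*(1/(2*j)) = (5 + j)/(2*j))
Q(E, Y) = E + (10 - Y)/(2*(5 - Y)) (Q(E, Y) = E + (5 + (5 - Y))/(2*(5 - Y)) = E + (10 - Y)/(2*(5 - Y)))
(Q(0, 4) - 5)*694 = ((-5 + (½)*4 + 0*(-5 + 4))/(-5 + 4) - 5)*694 = ((-5 + 2 + 0*(-1))/(-1) - 5)*694 = (-(-5 + 2 + 0) - 5)*694 = (-1*(-3) - 5)*694 = (3 - 5)*694 = -2*694 = -1388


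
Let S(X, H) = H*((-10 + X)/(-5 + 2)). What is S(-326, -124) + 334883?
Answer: 320995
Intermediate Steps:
S(X, H) = H*(10/3 - X/3) (S(X, H) = H*((-10 + X)/(-3)) = H*((-10 + X)*(-⅓)) = H*(10/3 - X/3))
S(-326, -124) + 334883 = (⅓)*(-124)*(10 - 1*(-326)) + 334883 = (⅓)*(-124)*(10 + 326) + 334883 = (⅓)*(-124)*336 + 334883 = -13888 + 334883 = 320995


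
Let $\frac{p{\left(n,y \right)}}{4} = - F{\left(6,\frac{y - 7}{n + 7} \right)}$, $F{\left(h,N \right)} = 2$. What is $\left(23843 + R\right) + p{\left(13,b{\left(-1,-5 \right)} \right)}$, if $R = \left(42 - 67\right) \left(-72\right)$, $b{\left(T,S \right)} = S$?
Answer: $25635$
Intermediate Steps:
$R = 1800$ ($R = \left(-25\right) \left(-72\right) = 1800$)
$p{\left(n,y \right)} = -8$ ($p{\left(n,y \right)} = 4 \left(\left(-1\right) 2\right) = 4 \left(-2\right) = -8$)
$\left(23843 + R\right) + p{\left(13,b{\left(-1,-5 \right)} \right)} = \left(23843 + 1800\right) - 8 = 25643 - 8 = 25635$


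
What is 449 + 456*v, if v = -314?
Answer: -142735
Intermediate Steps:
449 + 456*v = 449 + 456*(-314) = 449 - 143184 = -142735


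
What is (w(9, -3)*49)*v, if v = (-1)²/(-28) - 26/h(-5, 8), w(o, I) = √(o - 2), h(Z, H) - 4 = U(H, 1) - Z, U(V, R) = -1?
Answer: -161*√7 ≈ -425.97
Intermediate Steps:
h(Z, H) = 3 - Z (h(Z, H) = 4 + (-1 - Z) = 3 - Z)
w(o, I) = √(-2 + o)
v = -23/7 (v = (-1)²/(-28) - 26/(3 - 1*(-5)) = 1*(-1/28) - 26/(3 + 5) = -1/28 - 26/8 = -1/28 - 26*⅛ = -1/28 - 13/4 = -23/7 ≈ -3.2857)
(w(9, -3)*49)*v = (√(-2 + 9)*49)*(-23/7) = (√7*49)*(-23/7) = (49*√7)*(-23/7) = -161*√7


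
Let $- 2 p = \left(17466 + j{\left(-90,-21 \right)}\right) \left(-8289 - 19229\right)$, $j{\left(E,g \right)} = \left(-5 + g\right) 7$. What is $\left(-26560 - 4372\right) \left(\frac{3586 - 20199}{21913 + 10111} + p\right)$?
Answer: $- \frac{58891784553776823}{8006} \approx -7.356 \cdot 10^{12}$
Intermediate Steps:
$j{\left(E,g \right)} = -35 + 7 g$
$p = 237810556$ ($p = - \frac{\left(17466 + \left(-35 + 7 \left(-21\right)\right)\right) \left(-8289 - 19229\right)}{2} = - \frac{\left(17466 - 182\right) \left(-27518\right)}{2} = - \frac{17284 \left(-27518\right)}{2} = \left(- \frac{1}{2}\right) \left(-475621112\right) = 237810556$)
$\left(-26560 - 4372\right) \left(\frac{3586 - 20199}{21913 + 10111} + p\right) = \left(-26560 - 4372\right) \left(\frac{3586 - 20199}{21913 + 10111} + 237810556\right) = - 30932 \left(- \frac{16613}{32024} + 237810556\right) = \left(-30932\right) \frac{7615645228731}{32024} = - \frac{58891784553776823}{8006}$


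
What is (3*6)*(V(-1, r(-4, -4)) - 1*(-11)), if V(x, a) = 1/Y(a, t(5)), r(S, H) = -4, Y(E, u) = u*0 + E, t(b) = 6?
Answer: 387/2 ≈ 193.50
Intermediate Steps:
Y(E, u) = E (Y(E, u) = 0 + E = E)
V(x, a) = 1/a
(3*6)*(V(-1, r(-4, -4)) - 1*(-11)) = (3*6)*(1/(-4) - 1*(-11)) = 18*(-1/4 + 11) = 18*(43/4) = 387/2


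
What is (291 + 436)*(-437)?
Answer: -317699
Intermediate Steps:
(291 + 436)*(-437) = 727*(-437) = -317699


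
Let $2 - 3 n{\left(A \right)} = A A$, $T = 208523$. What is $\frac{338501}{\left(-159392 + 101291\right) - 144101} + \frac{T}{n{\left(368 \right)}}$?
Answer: $- \frac{6154706620}{977949973} \approx -6.2935$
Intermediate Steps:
$n{\left(A \right)} = \frac{2}{3} - \frac{A^{2}}{3}$ ($n{\left(A \right)} = \frac{2}{3} - \frac{A A}{3} = \frac{2}{3} - \frac{A^{2}}{3}$)
$\frac{338501}{\left(-159392 + 101291\right) - 144101} + \frac{T}{n{\left(368 \right)}} = \frac{338501}{\left(-159392 + 101291\right) - 144101} + \frac{208523}{\frac{2}{3} - \frac{368^{2}}{3}} = \frac{338501}{-58101 - 144101} + \frac{208523}{\frac{2}{3} - \frac{135424}{3}} = \frac{338501}{-202202} + \frac{208523}{\frac{2}{3} - \frac{135424}{3}} = 338501 \left(- \frac{1}{202202}\right) + \frac{208523}{- \frac{135422}{3}} = - \frac{338501}{202202} + 208523 \left(- \frac{3}{135422}\right) = - \frac{338501}{202202} - \frac{89367}{19346} = - \frac{6154706620}{977949973}$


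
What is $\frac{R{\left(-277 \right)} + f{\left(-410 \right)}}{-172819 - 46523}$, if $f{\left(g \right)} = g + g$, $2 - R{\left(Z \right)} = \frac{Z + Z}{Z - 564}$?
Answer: $\frac{344246}{92233311} \approx 0.0037323$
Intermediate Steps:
$R{\left(Z \right)} = 2 - \frac{2 Z}{-564 + Z}$ ($R{\left(Z \right)} = 2 - \frac{Z + Z}{Z - 564} = 2 - \frac{2 Z}{-564 + Z}$)
$f{\left(g \right)} = 2 g$
$\frac{R{\left(-277 \right)} + f{\left(-410 \right)}}{-172819 - 46523} = \frac{- \frac{1128}{-564 - 277} + 2 \left(-410\right)}{-172819 - 46523} = \frac{- \frac{1128}{-841} - 820}{-219342} = \left(\left(-1128\right) \left(- \frac{1}{841}\right) - 820\right) \left(- \frac{1}{219342}\right) = \left(\frac{1128}{841} - 820\right) \left(- \frac{1}{219342}\right) = \left(- \frac{688492}{841}\right) \left(- \frac{1}{219342}\right) = \frac{344246}{92233311}$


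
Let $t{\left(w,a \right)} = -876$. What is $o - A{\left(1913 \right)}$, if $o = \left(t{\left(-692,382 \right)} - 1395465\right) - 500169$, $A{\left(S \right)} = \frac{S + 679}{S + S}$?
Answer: $- \frac{3628024926}{1913} \approx -1.8965 \cdot 10^{6}$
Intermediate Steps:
$A{\left(S \right)} = \frac{679 + S}{2 S}$
$o = -1896510$ ($o = \left(-876 - 1395465\right) - 500169 = -1396341 - 500169 = -1896510$)
$o - A{\left(1913 \right)} = -1896510 - \frac{679 + 1913}{2 \cdot 1913} = -1896510 - \frac{1}{2} \cdot \frac{1}{1913} \cdot 2592 = -1896510 - \frac{1296}{1913} = - \frac{3628024926}{1913}$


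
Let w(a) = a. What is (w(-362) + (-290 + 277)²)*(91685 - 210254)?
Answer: 22883817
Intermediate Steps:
(w(-362) + (-290 + 277)²)*(91685 - 210254) = (-362 + (-290 + 277)²)*(91685 - 210254) = (-362 + (-13)²)*(-118569) = (-362 + 169)*(-118569) = -193*(-118569) = 22883817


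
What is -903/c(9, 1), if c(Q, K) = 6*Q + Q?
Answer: -43/3 ≈ -14.333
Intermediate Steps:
c(Q, K) = 7*Q
-903/c(9, 1) = -903/(7*9) = -903/63 = -903*1/63 = -43/3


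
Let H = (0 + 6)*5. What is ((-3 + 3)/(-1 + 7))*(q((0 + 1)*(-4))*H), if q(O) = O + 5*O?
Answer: 0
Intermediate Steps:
H = 30 (H = 6*5 = 30)
q(O) = 6*O
((-3 + 3)/(-1 + 7))*(q((0 + 1)*(-4))*H) = ((-3 + 3)/(-1 + 7))*((6*((0 + 1)*(-4)))*30) = (0/6)*((6*(1*(-4)))*30) = (0*(1/6))*((6*(-4))*30) = 0*(-24*30) = 0*(-720) = 0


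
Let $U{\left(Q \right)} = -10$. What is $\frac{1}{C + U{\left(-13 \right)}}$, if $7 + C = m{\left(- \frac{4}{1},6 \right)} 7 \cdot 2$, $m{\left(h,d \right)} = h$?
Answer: $- \frac{1}{73} \approx -0.013699$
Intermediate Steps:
$C = -63$ ($C = -7 + - \frac{4}{1} \cdot 7 \cdot 2 = -7 + \left(-4\right) 1 \cdot 7 \cdot 2 = -7 + \left(-4\right) 7 \cdot 2 = -7 - 56 = -63$)
$\frac{1}{C + U{\left(-13 \right)}} = \frac{1}{-63 - 10} = \frac{1}{-73} = - \frac{1}{73}$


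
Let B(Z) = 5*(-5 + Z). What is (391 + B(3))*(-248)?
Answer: -94488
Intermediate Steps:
B(Z) = -25 + 5*Z
(391 + B(3))*(-248) = (391 + (-25 + 5*3))*(-248) = (391 + (-25 + 15))*(-248) = (391 - 10)*(-248) = 381*(-248) = -94488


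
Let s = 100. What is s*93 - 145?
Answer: 9155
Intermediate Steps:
s*93 - 145 = 100*93 - 145 = 9300 - 145 = 9155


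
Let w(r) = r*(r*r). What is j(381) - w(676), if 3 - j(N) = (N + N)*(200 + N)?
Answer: -309358495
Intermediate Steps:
j(N) = 3 - 2*N*(200 + N) (j(N) = 3 - (N + N)*(200 + N) = 3 - 2*N*(200 + N))
w(r) = r³ (w(r) = r*r² = r³)
j(381) - w(676) = (3 - 400*381 - 2*381²) - 1*676³ = (3 - 152400 - 2*145161) - 1*308915776 = (3 - 152400 - 290322) - 308915776 = -442719 - 308915776 = -309358495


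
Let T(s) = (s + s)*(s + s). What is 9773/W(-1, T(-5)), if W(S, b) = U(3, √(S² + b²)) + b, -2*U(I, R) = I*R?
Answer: -3909200/50009 - 58638*√10001/50009 ≈ -195.43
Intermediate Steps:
U(I, R) = -I*R/2
T(s) = 4*s² (T(s) = (2*s)*(2*s) = 4*s²)
W(S, b) = b - 3*√(S² + b²)/2 (W(S, b) = -½*3*√(S² + b²) + b = -3*√(S² + b²)/2 + b = b - 3*√(S² + b²)/2)
9773/W(-1, T(-5)) = 9773/(4*(-5)² - 3*√((-1)² + (4*(-5)²)²)/2) = 9773/(4*25 - 3*√(1 + (4*25)²)/2) = 9773/(100 - 3*√(1 + 100²)/2) = 9773/(100 - 3*√(1 + 10000)/2) = 9773/(100 - 3*√10001/2)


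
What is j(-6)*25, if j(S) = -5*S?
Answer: 750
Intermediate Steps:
j(-6)*25 = -5*(-6)*25 = 30*25 = 750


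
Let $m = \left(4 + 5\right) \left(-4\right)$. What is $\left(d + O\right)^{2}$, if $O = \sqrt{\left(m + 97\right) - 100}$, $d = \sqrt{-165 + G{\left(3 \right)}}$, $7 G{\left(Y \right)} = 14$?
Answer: $-202 - 2 \sqrt{6357} \approx -361.46$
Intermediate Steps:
$G{\left(Y \right)} = 2$ ($G{\left(Y \right)} = \frac{1}{7} \cdot 14 = 2$)
$d = i \sqrt{163}$ ($d = \sqrt{-165 + 2} = \sqrt{-163} = i \sqrt{163} \approx 12.767 i$)
$m = -36$ ($m = 9 \left(-4\right) = -36$)
$O = i \sqrt{39}$ ($O = \sqrt{\left(-36 + 97\right) - 100} = \sqrt{61 + \left(-121 + 21\right)} = \sqrt{61 - 100} = \sqrt{-39} = i \sqrt{39} \approx 6.245 i$)
$\left(d + O\right)^{2} = \left(i \sqrt{163} + i \sqrt{39}\right)^{2} = \left(i \sqrt{39} + i \sqrt{163}\right)^{2}$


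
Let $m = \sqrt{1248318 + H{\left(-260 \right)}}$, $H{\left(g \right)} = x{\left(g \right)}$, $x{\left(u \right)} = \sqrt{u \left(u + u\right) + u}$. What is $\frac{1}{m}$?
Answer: $\frac{\sqrt{2}}{2 \sqrt{624159 + \sqrt{33735}}} \approx 0.0008949$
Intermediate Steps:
$x{\left(u \right)} = \sqrt{u + 2 u^{2}}$ ($x{\left(u \right)} = \sqrt{u 2 u + u} = \sqrt{2 u^{2} + u} = \sqrt{u + 2 u^{2}}$)
$H{\left(g \right)} = \sqrt{g \left(1 + 2 g\right)}$
$m = \sqrt{1248318 + 2 \sqrt{33735}}$ ($m = \sqrt{1248318 + \sqrt{- 260 \left(1 + 2 \left(-260\right)\right)}} = \sqrt{1248318 + \sqrt{- 260 \left(1 - 520\right)}} = \sqrt{1248318 + \sqrt{\left(-260\right) \left(-519\right)}} = \sqrt{1248318 + \sqrt{134940}} = \sqrt{1248318 + 2 \sqrt{33735}} \approx 1117.4$)
$\frac{1}{m} = \frac{1}{\sqrt{1248318 + 2 \sqrt{33735}}}$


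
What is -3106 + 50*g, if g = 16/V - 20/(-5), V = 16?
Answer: -2856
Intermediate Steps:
g = 5 (g = 16/16 - 20/(-5) = 16*(1/16) - 20*(-⅕) = 1 + 4 = 5)
-3106 + 50*g = -3106 + 50*5 = -3106 + 250 = -2856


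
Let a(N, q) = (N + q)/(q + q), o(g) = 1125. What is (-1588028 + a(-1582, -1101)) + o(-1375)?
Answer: -3494357723/2202 ≈ -1.5869e+6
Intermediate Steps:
a(N, q) = (N + q)/(2*q) (a(N, q) = (N + q)/((2*q)) = (N + q)*(1/(2*q)) = (N + q)/(2*q))
(-1588028 + a(-1582, -1101)) + o(-1375) = (-1588028 + (1/2)*(-1582 - 1101)/(-1101)) + 1125 = (-1588028 + (1/2)*(-1/1101)*(-2683)) + 1125 = (-1588028 + 2683/2202) + 1125 = -3496834973/2202 + 1125 = -3494357723/2202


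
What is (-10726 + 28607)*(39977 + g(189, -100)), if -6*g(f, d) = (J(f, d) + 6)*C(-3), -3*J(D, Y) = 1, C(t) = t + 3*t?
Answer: 2145094165/3 ≈ 7.1503e+8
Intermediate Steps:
C(t) = 4*t
J(D, Y) = -1/3 (J(D, Y) = -1/3*1 = -1/3)
g(f, d) = 34/3 (g(f, d) = -(-1/3 + 6)*4*(-3)/6 = -17*(-12)/18 = -1/6*(-68) = 34/3)
(-10726 + 28607)*(39977 + g(189, -100)) = (-10726 + 28607)*(39977 + 34/3) = 17881*(119965/3) = 2145094165/3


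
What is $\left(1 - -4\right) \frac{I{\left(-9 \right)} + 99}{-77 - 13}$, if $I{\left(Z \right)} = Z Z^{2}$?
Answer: $35$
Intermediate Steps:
$I{\left(Z \right)} = Z^{3}$
$\left(1 - -4\right) \frac{I{\left(-9 \right)} + 99}{-77 - 13} = \left(1 - -4\right) \frac{\left(-9\right)^{3} + 99}{-77 - 13} = \left(1 + 4\right) \frac{-729 + 99}{-90} = 5 \left(\left(-630\right) \left(- \frac{1}{90}\right)\right) = 5 \cdot 7 = 35$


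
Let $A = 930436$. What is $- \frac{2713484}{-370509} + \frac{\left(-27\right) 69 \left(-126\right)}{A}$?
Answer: $\frac{1305847870333}{172367455962} \approx 7.576$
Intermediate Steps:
$- \frac{2713484}{-370509} + \frac{\left(-27\right) 69 \left(-126\right)}{A} = - \frac{2713484}{-370509} + \frac{\left(-27\right) 69 \left(-126\right)}{930436} = \left(-2713484\right) \left(- \frac{1}{370509}\right) + \left(-1863\right) \left(-126\right) \frac{1}{930436} = \frac{2713484}{370509} + 234738 \cdot \frac{1}{930436} = \frac{2713484}{370509} + \frac{117369}{465218} = \frac{1305847870333}{172367455962}$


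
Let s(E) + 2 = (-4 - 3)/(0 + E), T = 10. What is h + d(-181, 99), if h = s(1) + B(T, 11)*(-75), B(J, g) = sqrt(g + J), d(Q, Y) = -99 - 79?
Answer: -187 - 75*sqrt(21) ≈ -530.69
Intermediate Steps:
d(Q, Y) = -178
s(E) = -2 - 7/E (s(E) = -2 + (-4 - 3)/(0 + E) = -2 - 7/E)
B(J, g) = sqrt(J + g)
h = -9 - 75*sqrt(21) (h = (-2 - 7/1) + sqrt(10 + 11)*(-75) = (-2 - 7*1) + sqrt(21)*(-75) = (-2 - 7) - 75*sqrt(21) = -9 - 75*sqrt(21) ≈ -352.69)
h + d(-181, 99) = (-9 - 75*sqrt(21)) - 178 = -187 - 75*sqrt(21)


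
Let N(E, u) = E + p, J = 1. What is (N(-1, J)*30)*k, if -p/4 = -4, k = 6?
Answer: 2700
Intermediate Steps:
p = 16 (p = -4*(-4) = 16)
N(E, u) = 16 + E (N(E, u) = E + 16 = 16 + E)
(N(-1, J)*30)*k = ((16 - 1)*30)*6 = (15*30)*6 = 450*6 = 2700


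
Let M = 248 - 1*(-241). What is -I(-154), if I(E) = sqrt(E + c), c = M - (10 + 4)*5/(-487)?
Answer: -9*sqrt(981305)/487 ≈ -18.307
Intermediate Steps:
M = 489 (M = 248 + 241 = 489)
c = 238213/487 (c = 489 - (10 + 4)*5/(-487) = 489 - 14*5*(-1)/487 = 489 - 70*(-1)/487 = 489 - 1*(-70/487) = 489 + 70/487 = 238213/487 ≈ 489.14)
I(E) = sqrt(238213/487 + E) (I(E) = sqrt(E + 238213/487) = sqrt(238213/487 + E))
-I(-154) = -sqrt(116009731 + 237169*(-154))/487 = -sqrt(116009731 - 36524026)/487 = -sqrt(79485705)/487 = -9*sqrt(981305)/487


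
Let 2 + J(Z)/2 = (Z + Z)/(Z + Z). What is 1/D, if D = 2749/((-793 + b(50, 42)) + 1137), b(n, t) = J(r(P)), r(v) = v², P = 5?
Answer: 342/2749 ≈ 0.12441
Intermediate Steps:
J(Z) = -2 (J(Z) = -4 + 2*((Z + Z)/(Z + Z)) = -4 + 2*((2*Z)/((2*Z))) = -4 + 2*((2*Z)*(1/(2*Z))) = -4 + 2*1 = -4 + 2 = -2)
b(n, t) = -2
D = 2749/342 (D = 2749/((-793 - 2) + 1137) = 2749/(-795 + 1137) = 2749/342 ≈ 8.0380)
1/D = 1/(2749/342) = 342/2749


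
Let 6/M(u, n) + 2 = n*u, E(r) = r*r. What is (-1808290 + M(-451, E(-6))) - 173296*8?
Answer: -25937428305/8119 ≈ -3.1947e+6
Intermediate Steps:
E(r) = r**2
M(u, n) = 6/(-2 + n*u)
(-1808290 + M(-451, E(-6))) - 173296*8 = (-1808290 + 6/(-2 + (-6)**2*(-451))) - 173296*8 = (-1808290 + 6/(-2 + 36*(-451))) - 1386368 = (-1808290 + 6/(-2 - 16236)) - 1386368 = (-1808290 + 6/(-16238)) - 1386368 = (-1808290 + 6*(-1/16238)) - 1386368 = (-1808290 - 3/8119) - 1386368 = -14681506513/8119 - 1386368 = -25937428305/8119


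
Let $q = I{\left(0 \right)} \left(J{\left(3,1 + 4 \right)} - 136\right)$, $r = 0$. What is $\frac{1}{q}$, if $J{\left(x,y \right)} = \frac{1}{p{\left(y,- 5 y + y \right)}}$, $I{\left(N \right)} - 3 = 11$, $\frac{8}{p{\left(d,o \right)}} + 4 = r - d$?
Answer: $- \frac{4}{7679} \approx -0.0005209$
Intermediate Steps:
$p{\left(d,o \right)} = \frac{8}{-4 - d}$ ($p{\left(d,o \right)} = \frac{8}{-4 + \left(0 - d\right)} = \frac{8}{-4 - d}$)
$I{\left(N \right)} = 14$ ($I{\left(N \right)} = 3 + 11 = 14$)
$J{\left(x,y \right)} = - \frac{1}{2} - \frac{y}{8}$ ($J{\left(x,y \right)} = \frac{1}{\left(-8\right) \frac{1}{4 + y}} = - \frac{1}{2} - \frac{y}{8}$)
$q = - \frac{7679}{4}$ ($q = 14 \left(\left(- \frac{1}{2} - \frac{1 + 4}{8}\right) - 136\right) = 14 \left(\left(- \frac{1}{2} - \frac{5}{8}\right) - 136\right) = 14 \left(- \frac{9}{8} - 136\right) = 14 \left(- \frac{1097}{8}\right) = - \frac{7679}{4} \approx -1919.8$)
$\frac{1}{q} = \frac{1}{- \frac{7679}{4}} = - \frac{4}{7679}$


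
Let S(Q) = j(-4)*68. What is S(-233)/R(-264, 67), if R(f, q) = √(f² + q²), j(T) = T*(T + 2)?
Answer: 544*√74185/74185 ≈ 1.9973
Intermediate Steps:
j(T) = T*(2 + T)
S(Q) = 544 (S(Q) = -4*(2 - 4)*68 = -4*(-2)*68 = 8*68 = 544)
S(-233)/R(-264, 67) = 544/(√((-264)² + 67²)) = 544/(√(69696 + 4489)) = 544/(√74185) = 544*(√74185/74185) = 544*√74185/74185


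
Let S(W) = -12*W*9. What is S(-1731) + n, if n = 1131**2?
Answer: 1466109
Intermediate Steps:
n = 1279161
S(W) = -108*W
S(-1731) + n = -108*(-1731) + 1279161 = 186948 + 1279161 = 1466109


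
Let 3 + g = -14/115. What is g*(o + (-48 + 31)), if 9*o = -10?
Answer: 58517/1035 ≈ 56.538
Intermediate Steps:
o = -10/9 (o = (1/9)*(-10) = -10/9 ≈ -1.1111)
g = -359/115 (g = -3 - 14/115 = -359/115 ≈ -3.1217)
g*(o + (-48 + 31)) = -359*(-10/9 + (-48 + 31))/115 = -359*(-10/9 - 17)/115 = -359/115*(-163/9) = 58517/1035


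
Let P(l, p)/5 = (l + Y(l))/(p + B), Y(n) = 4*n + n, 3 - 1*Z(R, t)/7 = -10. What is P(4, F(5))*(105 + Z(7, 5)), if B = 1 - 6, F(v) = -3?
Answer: -2940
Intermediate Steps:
Z(R, t) = 91 (Z(R, t) = 21 - 7*(-10) = 21 + 70 = 91)
Y(n) = 5*n
B = -5
P(l, p) = 30*l/(-5 + p) (P(l, p) = 5*((l + 5*l)/(p - 5)) = 5*((6*l)/(-5 + p)) = 5*(6*l/(-5 + p)) = 30*l/(-5 + p))
P(4, F(5))*(105 + Z(7, 5)) = (30*4/(-5 - 3))*(105 + 91) = (30*4/(-8))*196 = (30*4*(-1/8))*196 = -15*196 = -2940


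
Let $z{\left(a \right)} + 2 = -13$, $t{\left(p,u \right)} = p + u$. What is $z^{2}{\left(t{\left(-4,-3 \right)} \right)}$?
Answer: $225$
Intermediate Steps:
$z{\left(a \right)} = -15$ ($z{\left(a \right)} = -2 - 13 = -15$)
$z^{2}{\left(t{\left(-4,-3 \right)} \right)} = \left(-15\right)^{2} = 225$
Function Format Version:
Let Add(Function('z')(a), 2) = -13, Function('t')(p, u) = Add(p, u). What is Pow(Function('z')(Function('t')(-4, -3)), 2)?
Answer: 225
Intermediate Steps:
Function('z')(a) = -15 (Function('z')(a) = Add(-2, -13) = -15)
Pow(Function('z')(Function('t')(-4, -3)), 2) = Pow(-15, 2) = 225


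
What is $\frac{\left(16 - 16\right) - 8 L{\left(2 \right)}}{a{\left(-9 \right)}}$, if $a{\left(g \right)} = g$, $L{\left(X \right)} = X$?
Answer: $\frac{16}{9} \approx 1.7778$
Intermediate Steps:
$\frac{\left(16 - 16\right) - 8 L{\left(2 \right)}}{a{\left(-9 \right)}} = \frac{\left(16 - 16\right) - 16}{-9} = \left(0 - 16\right) \left(- \frac{1}{9}\right) = \left(-16\right) \left(- \frac{1}{9}\right) = \frac{16}{9}$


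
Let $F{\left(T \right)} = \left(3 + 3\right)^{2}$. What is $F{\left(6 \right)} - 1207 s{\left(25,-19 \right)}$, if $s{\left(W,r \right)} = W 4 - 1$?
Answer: $-119457$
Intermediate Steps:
$s{\left(W,r \right)} = -1 + 4 W$ ($s{\left(W,r \right)} = 4 W - 1 = -1 + 4 W$)
$F{\left(T \right)} = 36$ ($F{\left(T \right)} = 6^{2} = 36$)
$F{\left(6 \right)} - 1207 s{\left(25,-19 \right)} = 36 - 1207 \left(-1 + 4 \cdot 25\right) = 36 - 1207 \left(-1 + 100\right) = 36 - 119493 = -119457$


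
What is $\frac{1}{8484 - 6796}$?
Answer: $\frac{1}{1688} \approx 0.00059242$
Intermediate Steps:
$\frac{1}{8484 - 6796} = \frac{1}{1688}$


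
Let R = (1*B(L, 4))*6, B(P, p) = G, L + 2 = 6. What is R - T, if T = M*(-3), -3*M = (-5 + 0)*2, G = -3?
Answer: -8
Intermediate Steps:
L = 4 (L = -2 + 6 = 4)
B(P, p) = -3
M = 10/3 (M = -(-5 + 0)*2/3 = -(-5)*2/3 = -1/3*(-10) = 10/3 ≈ 3.3333)
T = -10 (T = (10/3)*(-3) = -10)
R = -18 (R = (1*(-3))*6 = -3*6 = -18)
R - T = -18 - 1*(-10) = -18 + 10 = -8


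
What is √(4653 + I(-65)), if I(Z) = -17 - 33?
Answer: √4603 ≈ 67.845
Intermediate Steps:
I(Z) = -50
√(4653 + I(-65)) = √(4653 - 50) = √4603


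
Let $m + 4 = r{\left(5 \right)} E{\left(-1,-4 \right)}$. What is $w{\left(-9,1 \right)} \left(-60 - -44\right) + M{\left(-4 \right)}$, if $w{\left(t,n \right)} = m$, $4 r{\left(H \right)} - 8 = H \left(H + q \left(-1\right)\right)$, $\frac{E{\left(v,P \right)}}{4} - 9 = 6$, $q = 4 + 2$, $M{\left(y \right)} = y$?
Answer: $-660$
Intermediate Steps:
$q = 6$
$E{\left(v,P \right)} = 60$ ($E{\left(v,P \right)} = 36 + 4 \cdot 6 = 36 + 24 = 60$)
$r{\left(H \right)} = 2 + \frac{H \left(-6 + H\right)}{4}$ ($r{\left(H \right)} = 2 + \frac{H \left(H + 6 \left(-1\right)\right)}{4} = 2 + \frac{H \left(H - 6\right)}{4} = 2 + \frac{H \left(-6 + H\right)}{4}$)
$m = 41$ ($m = -4 + \left(2 - \frac{15}{2} + \frac{5^{2}}{4}\right) 60 = -4 + \left(2 - \frac{15}{2} + \frac{1}{4} \cdot 25\right) 60 = -4 + \left(2 - \frac{15}{2} + \frac{25}{4}\right) 60 = -4 + \frac{3}{4} \cdot 60 = -4 + 45 = 41$)
$w{\left(t,n \right)} = 41$
$w{\left(-9,1 \right)} \left(-60 - -44\right) + M{\left(-4 \right)} = 41 \left(-60 - -44\right) - 4 = 41 \left(-60 + 44\right) - 4 = 41 \left(-16\right) - 4 = -656 - 4 = -660$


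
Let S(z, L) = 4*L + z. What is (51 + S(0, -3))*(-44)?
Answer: -1716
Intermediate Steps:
S(z, L) = z + 4*L
(51 + S(0, -3))*(-44) = (51 + (0 + 4*(-3)))*(-44) = (51 + (0 - 12))*(-44) = (51 - 12)*(-44) = 39*(-44) = -1716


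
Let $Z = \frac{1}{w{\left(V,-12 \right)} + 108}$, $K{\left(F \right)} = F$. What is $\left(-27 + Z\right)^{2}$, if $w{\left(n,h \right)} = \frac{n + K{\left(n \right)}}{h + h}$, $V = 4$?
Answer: $\frac{76003524}{104329} \approx 728.5$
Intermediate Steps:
$w{\left(n,h \right)} = \frac{n}{h}$ ($w{\left(n,h \right)} = \frac{n + n}{h + h} = \frac{2 n}{2 h} = 2 n \frac{1}{2 h} = \frac{n}{h}$)
$Z = \frac{3}{323}$ ($Z = \frac{1}{\frac{4}{-12} + 108} = \frac{1}{4 \left(- \frac{1}{12}\right) + 108} = \frac{1}{- \frac{1}{3} + 108} = \frac{1}{\frac{323}{3}} = \frac{3}{323} \approx 0.0092879$)
$\left(-27 + Z\right)^{2} = \left(-27 + \frac{3}{323}\right)^{2} = \left(- \frac{8718}{323}\right)^{2} = \frac{76003524}{104329}$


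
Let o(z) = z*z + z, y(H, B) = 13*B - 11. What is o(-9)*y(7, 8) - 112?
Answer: 6584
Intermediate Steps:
y(H, B) = -11 + 13*B
o(z) = z + z² (o(z) = z² + z = z + z²)
o(-9)*y(7, 8) - 112 = (-9*(1 - 9))*(-11 + 13*8) - 112 = (-9*(-8))*(-11 + 104) - 112 = 72*93 - 112 = 6696 - 112 = 6584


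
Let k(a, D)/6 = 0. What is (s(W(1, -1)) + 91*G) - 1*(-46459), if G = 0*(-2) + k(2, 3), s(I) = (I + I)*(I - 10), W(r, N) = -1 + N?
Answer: 46507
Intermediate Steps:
k(a, D) = 0 (k(a, D) = 6*0 = 0)
s(I) = 2*I*(-10 + I) (s(I) = (2*I)*(-10 + I) = 2*I*(-10 + I))
G = 0 (G = 0*(-2) + 0 = 0 + 0 = 0)
(s(W(1, -1)) + 91*G) - 1*(-46459) = (2*(-1 - 1)*(-10 + (-1 - 1)) + 91*0) - 1*(-46459) = (2*(-2)*(-10 - 2) + 0) + 46459 = (2*(-2)*(-12) + 0) + 46459 = (48 + 0) + 46459 = 48 + 46459 = 46507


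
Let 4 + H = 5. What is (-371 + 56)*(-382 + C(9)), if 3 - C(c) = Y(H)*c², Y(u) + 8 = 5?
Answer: 42840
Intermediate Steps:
H = 1 (H = -4 + 5 = 1)
Y(u) = -3 (Y(u) = -8 + 5 = -3)
C(c) = 3 + 3*c² (C(c) = 3 - (-3)*c² = 3 + 3*c²)
(-371 + 56)*(-382 + C(9)) = (-371 + 56)*(-382 + (3 + 3*9²)) = -315*(-382 + (3 + 3*81)) = -315*(-382 + (3 + 243)) = -315*(-382 + 246) = -315*(-136) = 42840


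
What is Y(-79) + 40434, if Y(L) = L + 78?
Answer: 40433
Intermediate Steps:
Y(L) = 78 + L
Y(-79) + 40434 = (78 - 79) + 40434 = -1 + 40434 = 40433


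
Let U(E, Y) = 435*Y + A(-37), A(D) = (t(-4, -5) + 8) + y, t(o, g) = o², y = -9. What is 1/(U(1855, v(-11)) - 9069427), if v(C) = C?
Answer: -1/9074197 ≈ -1.1020e-7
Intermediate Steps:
A(D) = 15 (A(D) = ((-4)² + 8) - 9 = (16 + 8) - 9 = 24 - 9 = 15)
U(E, Y) = 15 + 435*Y (U(E, Y) = 435*Y + 15 = 15 + 435*Y)
1/(U(1855, v(-11)) - 9069427) = 1/((15 + 435*(-11)) - 9069427) = 1/((15 - 4785) - 9069427) = 1/(-4770 - 9069427) = 1/(-9074197) = -1/9074197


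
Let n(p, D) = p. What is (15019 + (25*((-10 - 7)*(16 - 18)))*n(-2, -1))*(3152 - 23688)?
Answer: -273518984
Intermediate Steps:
(15019 + (25*((-10 - 7)*(16 - 18)))*n(-2, -1))*(3152 - 23688) = (15019 + (25*((-10 - 7)*(16 - 18)))*(-2))*(3152 - 23688) = (15019 + (25*(-17*(-2)))*(-2))*(-20536) = (15019 + (25*34)*(-2))*(-20536) = (15019 + 850*(-2))*(-20536) = (15019 - 1700)*(-20536) = 13319*(-20536) = -273518984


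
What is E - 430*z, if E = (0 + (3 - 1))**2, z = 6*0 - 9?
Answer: 3874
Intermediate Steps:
z = -9 (z = 0 - 9 = -9)
E = 4 (E = (0 + 2)**2 = 2**2 = 4)
E - 430*z = 4 - 430*(-9) = 4 + 3870 = 3874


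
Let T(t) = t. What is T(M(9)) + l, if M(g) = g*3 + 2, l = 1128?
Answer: 1157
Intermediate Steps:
M(g) = 2 + 3*g (M(g) = 3*g + 2 = 2 + 3*g)
T(M(9)) + l = (2 + 3*9) + 1128 = (2 + 27) + 1128 = 29 + 1128 = 1157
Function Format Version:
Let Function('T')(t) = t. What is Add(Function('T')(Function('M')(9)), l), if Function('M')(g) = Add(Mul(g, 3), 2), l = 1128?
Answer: 1157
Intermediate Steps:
Function('M')(g) = Add(2, Mul(3, g)) (Function('M')(g) = Add(Mul(3, g), 2) = Add(2, Mul(3, g)))
Add(Function('T')(Function('M')(9)), l) = Add(Add(2, Mul(3, 9)), 1128) = Add(Add(2, 27), 1128) = Add(29, 1128) = 1157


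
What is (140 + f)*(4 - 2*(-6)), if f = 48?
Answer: 3008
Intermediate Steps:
(140 + f)*(4 - 2*(-6)) = (140 + 48)*(4 - 2*(-6)) = 188*(4 + 12) = 188*16 = 3008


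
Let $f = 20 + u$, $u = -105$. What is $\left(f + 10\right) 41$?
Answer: $-3075$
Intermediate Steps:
$f = -85$ ($f = 20 - 105 = -85$)
$\left(f + 10\right) 41 = \left(-85 + 10\right) 41 = \left(-75\right) 41 = -3075$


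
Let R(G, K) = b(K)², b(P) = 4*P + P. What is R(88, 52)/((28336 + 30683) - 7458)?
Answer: 67600/51561 ≈ 1.3111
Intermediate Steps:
b(P) = 5*P
R(G, K) = 25*K² (R(G, K) = (5*K)² = 25*K²)
R(88, 52)/((28336 + 30683) - 7458) = (25*52²)/((28336 + 30683) - 7458) = (25*2704)/(59019 - 7458) = 67600/51561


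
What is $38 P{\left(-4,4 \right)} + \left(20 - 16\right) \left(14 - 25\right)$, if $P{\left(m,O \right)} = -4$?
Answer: $-196$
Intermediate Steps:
$38 P{\left(-4,4 \right)} + \left(20 - 16\right) \left(14 - 25\right) = 38 \left(-4\right) + \left(20 - 16\right) \left(14 - 25\right) = -152 + 4 \left(-11\right) = -152 - 44 = -196$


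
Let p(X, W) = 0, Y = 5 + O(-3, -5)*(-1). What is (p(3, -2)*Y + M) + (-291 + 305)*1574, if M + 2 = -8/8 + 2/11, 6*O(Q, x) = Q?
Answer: 242365/11 ≈ 22033.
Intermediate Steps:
O(Q, x) = Q/6
Y = 11/2 (Y = 5 + ((⅙)*(-3))*(-1) = 5 - ½*(-1) = 5 + ½ = 11/2 ≈ 5.5000)
M = -31/11 (M = -2 + (-8/8 + 2/11) = -2 + (-8*⅛ + 2*(1/11)) = -2 + (-1 + 2/11) = -2 - 9/11 = -31/11 ≈ -2.8182)
(p(3, -2)*Y + M) + (-291 + 305)*1574 = (0*(11/2) - 31/11) + (-291 + 305)*1574 = (0 - 31/11) + 14*1574 = -31/11 + 22036 = 242365/11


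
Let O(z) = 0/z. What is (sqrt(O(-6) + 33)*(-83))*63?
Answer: -5229*sqrt(33) ≈ -30038.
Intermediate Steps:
O(z) = 0
(sqrt(O(-6) + 33)*(-83))*63 = (sqrt(0 + 33)*(-83))*63 = (sqrt(33)*(-83))*63 = -83*sqrt(33)*63 = -5229*sqrt(33)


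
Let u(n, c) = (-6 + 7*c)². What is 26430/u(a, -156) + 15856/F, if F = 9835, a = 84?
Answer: 3229332679/1976185890 ≈ 1.6341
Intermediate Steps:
26430/u(a, -156) + 15856/F = 26430/((-6 + 7*(-156))²) + 15856/9835 = 26430/((-6 - 1092)²) + 15856*(1/9835) = 26430/((-1098)²) + 15856/9835 = 26430/1205604 + 15856/9835 = 26430*(1/1205604) + 15856/9835 = 4405/200934 + 15856/9835 = 3229332679/1976185890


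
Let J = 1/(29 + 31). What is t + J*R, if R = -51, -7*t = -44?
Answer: 761/140 ≈ 5.4357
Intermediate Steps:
t = 44/7 (t = -1/7*(-44) = 44/7 ≈ 6.2857)
J = 1/60 ≈ 0.016667
t + J*R = 44/7 + (1/60)*(-51) = 44/7 - 17/20 = 761/140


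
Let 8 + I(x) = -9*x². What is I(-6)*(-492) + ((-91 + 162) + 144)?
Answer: 163559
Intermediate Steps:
I(x) = -8 - 9*x²
I(-6)*(-492) + ((-91 + 162) + 144) = (-8 - 9*(-6)²)*(-492) + ((-91 + 162) + 144) = (-8 - 9*36)*(-492) + (71 + 144) = (-8 - 324)*(-492) + 215 = -332*(-492) + 215 = 163344 + 215 = 163559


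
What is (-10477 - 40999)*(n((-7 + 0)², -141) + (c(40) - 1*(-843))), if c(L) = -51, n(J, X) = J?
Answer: -43291316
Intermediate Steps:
(-10477 - 40999)*(n((-7 + 0)², -141) + (c(40) - 1*(-843))) = (-10477 - 40999)*((-7 + 0)² + (-51 - 1*(-843))) = -51476*((-7)² + (-51 + 843)) = -51476*(49 + 792) = -51476*841 = -43291316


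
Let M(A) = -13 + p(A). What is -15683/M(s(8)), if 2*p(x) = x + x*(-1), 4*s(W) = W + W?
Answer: 15683/13 ≈ 1206.4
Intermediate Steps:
s(W) = W/2 (s(W) = (W + W)/4 = (2*W)/4 = W/2)
p(x) = 0 (p(x) = (x + x*(-1))/2 = (x - x)/2 = (½)*0 = 0)
M(A) = -13 (M(A) = -13 + 0 = -13)
-15683/M(s(8)) = -15683/(-13) = -15683*(-1/13) = 15683/13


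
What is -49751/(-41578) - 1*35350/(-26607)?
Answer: 399072451/158037978 ≈ 2.5252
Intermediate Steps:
-49751/(-41578) - 1*35350/(-26607) = -49751*(-1/41578) - 35350*(-1/26607) = 49751/41578 + 5050/3801 = 399072451/158037978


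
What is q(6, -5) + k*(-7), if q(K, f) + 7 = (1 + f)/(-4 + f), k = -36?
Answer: 2209/9 ≈ 245.44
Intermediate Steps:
q(K, f) = -7 + (1 + f)/(-4 + f)
q(6, -5) + k*(-7) = (29 - 6*(-5))/(-4 - 5) - 36*(-7) = (29 + 30)/(-9) + 252 = -1/9*59 + 252 = -59/9 + 252 = 2209/9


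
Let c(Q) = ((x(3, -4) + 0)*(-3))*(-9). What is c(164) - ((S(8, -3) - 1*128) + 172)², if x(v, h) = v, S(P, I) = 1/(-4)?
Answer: -29329/16 ≈ -1833.1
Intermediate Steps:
S(P, I) = -¼
c(Q) = 81 (c(Q) = ((3 + 0)*(-3))*(-9) = (3*(-3))*(-9) = -9*(-9) = 81)
c(164) - ((S(8, -3) - 1*128) + 172)² = 81 - ((-¼ - 1*128) + 172)² = 81 - ((-¼ - 128) + 172)² = 81 - (-513/4 + 172)² = 81 - (175/4)² = 81 - 1*30625/16 = 81 - 30625/16 = -29329/16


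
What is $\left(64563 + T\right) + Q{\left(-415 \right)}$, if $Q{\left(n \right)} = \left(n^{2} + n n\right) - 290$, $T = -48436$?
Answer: $360287$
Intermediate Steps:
$Q{\left(n \right)} = -290 + 2 n^{2}$ ($Q{\left(n \right)} = \left(n^{2} + n^{2}\right) - 290 = 2 n^{2} - 290 = -290 + 2 n^{2}$)
$\left(64563 + T\right) + Q{\left(-415 \right)} = \left(64563 - 48436\right) - \left(290 - 2 \left(-415\right)^{2}\right) = 16127 + \left(-290 + 2 \cdot 172225\right) = 16127 + \left(-290 + 344450\right) = 16127 + 344160 = 360287$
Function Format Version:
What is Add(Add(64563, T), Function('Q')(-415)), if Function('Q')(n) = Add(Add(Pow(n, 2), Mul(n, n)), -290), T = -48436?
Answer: 360287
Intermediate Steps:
Function('Q')(n) = Add(-290, Mul(2, Pow(n, 2))) (Function('Q')(n) = Add(Add(Pow(n, 2), Pow(n, 2)), -290) = Add(Mul(2, Pow(n, 2)), -290) = Add(-290, Mul(2, Pow(n, 2))))
Add(Add(64563, T), Function('Q')(-415)) = Add(Add(64563, -48436), Add(-290, Mul(2, Pow(-415, 2)))) = Add(16127, Add(-290, Mul(2, 172225))) = Add(16127, Add(-290, 344450)) = Add(16127, 344160) = 360287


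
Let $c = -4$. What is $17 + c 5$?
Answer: $-3$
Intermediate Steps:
$17 + c 5 = 17 - 20 = -3$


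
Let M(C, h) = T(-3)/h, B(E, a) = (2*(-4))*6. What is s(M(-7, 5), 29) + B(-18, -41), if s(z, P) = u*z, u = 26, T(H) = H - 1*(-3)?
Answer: -48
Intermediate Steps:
T(H) = 3 + H (T(H) = H + 3 = 3 + H)
B(E, a) = -48 (B(E, a) = -8*6 = -48)
M(C, h) = 0 (M(C, h) = (3 - 3)/h = 0/h = 0)
s(z, P) = 26*z
s(M(-7, 5), 29) + B(-18, -41) = 26*0 - 48 = 0 - 48 = -48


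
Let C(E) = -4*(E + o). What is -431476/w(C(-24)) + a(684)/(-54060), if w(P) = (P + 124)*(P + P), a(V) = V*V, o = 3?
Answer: -826549013/39355680 ≈ -21.002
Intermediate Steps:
a(V) = V**2
C(E) = -12 - 4*E (C(E) = -4*(E + 3) = -4*(3 + E) = -12 - 4*E)
w(P) = 2*P*(124 + P) (w(P) = (124 + P)*(2*P) = 2*P*(124 + P))
-431476/w(C(-24)) + a(684)/(-54060) = -431476*1/(2*(-12 - 4*(-24))*(124 + (-12 - 4*(-24)))) + 684**2/(-54060) = -431476*1/(2*(-12 + 96)*(124 + (-12 + 96))) + 467856*(-1/54060) = -431476*1/(168*(124 + 84)) - 38988/4505 = -431476/(2*84*208) - 38988/4505 = -431476/34944 - 38988/4505 = -431476*1/34944 - 38988/4505 = -107869/8736 - 38988/4505 = -826549013/39355680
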